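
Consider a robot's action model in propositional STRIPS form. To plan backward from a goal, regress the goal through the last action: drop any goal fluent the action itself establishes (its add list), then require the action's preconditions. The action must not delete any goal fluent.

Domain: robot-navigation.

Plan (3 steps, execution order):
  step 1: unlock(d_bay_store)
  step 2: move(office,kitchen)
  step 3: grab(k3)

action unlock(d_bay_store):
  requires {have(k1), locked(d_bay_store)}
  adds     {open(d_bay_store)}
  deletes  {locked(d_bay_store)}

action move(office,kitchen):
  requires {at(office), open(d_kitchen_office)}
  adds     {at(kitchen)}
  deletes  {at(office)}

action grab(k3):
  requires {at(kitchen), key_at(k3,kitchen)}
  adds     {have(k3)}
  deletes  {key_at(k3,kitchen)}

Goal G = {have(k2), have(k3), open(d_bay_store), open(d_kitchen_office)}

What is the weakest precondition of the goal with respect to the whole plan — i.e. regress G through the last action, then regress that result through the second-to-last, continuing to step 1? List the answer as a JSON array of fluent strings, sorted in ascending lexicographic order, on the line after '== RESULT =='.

Regress step by step:
  through step 3 (grab(k3)): drop {have(k3)}, keep {have(k2), open(d_bay_store), open(d_kitchen_office)}, require {at(kitchen), key_at(k3,kitchen)}
    → {at(kitchen), have(k2), key_at(k3,kitchen), open(d_bay_store), open(d_kitchen_office)}
  through step 2 (move(office,kitchen)): drop {at(kitchen)}, keep {have(k2), key_at(k3,kitchen), open(d_bay_store), open(d_kitchen_office)}, require {at(office), open(d_kitchen_office)}
    → {at(office), have(k2), key_at(k3,kitchen), open(d_bay_store), open(d_kitchen_office)}
  through step 1 (unlock(d_bay_store)): drop {open(d_bay_store)}, keep {at(office), have(k2), key_at(k3,kitchen), open(d_kitchen_office)}, require {have(k1), locked(d_bay_store)}
    → {at(office), have(k1), have(k2), key_at(k3,kitchen), locked(d_bay_store), open(d_kitchen_office)}

== RESULT ==
["at(office)", "have(k1)", "have(k2)", "key_at(k3,kitchen)", "locked(d_bay_store)", "open(d_kitchen_office)"]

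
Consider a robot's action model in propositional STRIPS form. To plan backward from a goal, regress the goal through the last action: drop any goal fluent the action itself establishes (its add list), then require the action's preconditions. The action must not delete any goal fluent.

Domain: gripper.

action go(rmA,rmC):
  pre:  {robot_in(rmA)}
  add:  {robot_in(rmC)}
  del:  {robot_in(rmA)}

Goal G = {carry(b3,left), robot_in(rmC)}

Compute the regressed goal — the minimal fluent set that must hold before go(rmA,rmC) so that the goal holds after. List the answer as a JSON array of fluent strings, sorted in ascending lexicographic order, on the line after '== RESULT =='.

Compute (G \ add) ∪ pre:
  G ∩ del = {}  (empty — regression defined)
  G \ add = {carry(b3,left), robot_in(rmC)} \ {robot_in(rmC)} = {carry(b3,left)}
  ∪ pre   = {carry(b3,left)} ∪ {robot_in(rmA)}
          = {carry(b3,left), robot_in(rmA)}

== RESULT ==
["carry(b3,left)", "robot_in(rmA)"]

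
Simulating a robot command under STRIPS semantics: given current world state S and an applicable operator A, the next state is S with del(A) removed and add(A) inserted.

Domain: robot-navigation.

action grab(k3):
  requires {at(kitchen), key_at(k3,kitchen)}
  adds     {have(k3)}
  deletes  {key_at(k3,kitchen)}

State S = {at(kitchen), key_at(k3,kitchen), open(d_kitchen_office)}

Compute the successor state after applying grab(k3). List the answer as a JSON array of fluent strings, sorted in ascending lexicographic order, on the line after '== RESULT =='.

Compute (S \ del) ∪ add:
  pre ⊆ S: {at(kitchen), key_at(k3,kitchen)} ⊆ S  — applicable
  S \ del = {at(kitchen), open(d_kitchen_office)}
  ∪ add   = {at(kitchen), have(k3), open(d_kitchen_office)}

== RESULT ==
["at(kitchen)", "have(k3)", "open(d_kitchen_office)"]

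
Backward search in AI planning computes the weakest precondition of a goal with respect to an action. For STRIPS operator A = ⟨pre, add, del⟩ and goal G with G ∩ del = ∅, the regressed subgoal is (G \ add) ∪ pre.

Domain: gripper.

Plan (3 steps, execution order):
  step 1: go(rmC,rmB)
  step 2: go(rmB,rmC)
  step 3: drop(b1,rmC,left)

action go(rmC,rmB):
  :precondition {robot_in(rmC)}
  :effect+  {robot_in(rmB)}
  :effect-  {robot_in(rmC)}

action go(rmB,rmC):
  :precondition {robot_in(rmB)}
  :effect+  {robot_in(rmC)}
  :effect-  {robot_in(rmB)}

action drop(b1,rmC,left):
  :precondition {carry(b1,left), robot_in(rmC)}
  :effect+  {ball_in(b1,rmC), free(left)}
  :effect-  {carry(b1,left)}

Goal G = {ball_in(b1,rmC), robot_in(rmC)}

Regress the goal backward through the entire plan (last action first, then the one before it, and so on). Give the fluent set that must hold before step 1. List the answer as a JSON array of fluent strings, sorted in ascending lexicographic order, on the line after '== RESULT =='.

Regress step by step:
  through step 3 (drop(b1,rmC,left)): drop {ball_in(b1,rmC)}, keep {robot_in(rmC)}, require {carry(b1,left), robot_in(rmC)}
    → {carry(b1,left), robot_in(rmC)}
  through step 2 (go(rmB,rmC)): drop {robot_in(rmC)}, keep {carry(b1,left)}, require {robot_in(rmB)}
    → {carry(b1,left), robot_in(rmB)}
  through step 1 (go(rmC,rmB)): drop {robot_in(rmB)}, keep {carry(b1,left)}, require {robot_in(rmC)}
    → {carry(b1,left), robot_in(rmC)}

== RESULT ==
["carry(b1,left)", "robot_in(rmC)"]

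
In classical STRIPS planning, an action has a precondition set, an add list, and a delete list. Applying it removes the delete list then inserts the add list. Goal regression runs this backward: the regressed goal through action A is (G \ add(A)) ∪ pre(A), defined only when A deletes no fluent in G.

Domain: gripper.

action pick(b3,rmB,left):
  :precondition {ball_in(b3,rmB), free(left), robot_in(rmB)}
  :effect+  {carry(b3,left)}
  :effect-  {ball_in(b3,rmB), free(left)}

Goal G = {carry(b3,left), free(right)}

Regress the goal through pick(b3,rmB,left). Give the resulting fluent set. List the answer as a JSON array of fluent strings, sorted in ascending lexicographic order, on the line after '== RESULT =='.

Compute (G \ add) ∪ pre:
  G ∩ del = {}  (empty — regression defined)
  G \ add = {carry(b3,left), free(right)} \ {carry(b3,left)} = {free(right)}
  ∪ pre   = {free(right)} ∪ {ball_in(b3,rmB), free(left), robot_in(rmB)}
          = {ball_in(b3,rmB), free(left), free(right), robot_in(rmB)}

== RESULT ==
["ball_in(b3,rmB)", "free(left)", "free(right)", "robot_in(rmB)"]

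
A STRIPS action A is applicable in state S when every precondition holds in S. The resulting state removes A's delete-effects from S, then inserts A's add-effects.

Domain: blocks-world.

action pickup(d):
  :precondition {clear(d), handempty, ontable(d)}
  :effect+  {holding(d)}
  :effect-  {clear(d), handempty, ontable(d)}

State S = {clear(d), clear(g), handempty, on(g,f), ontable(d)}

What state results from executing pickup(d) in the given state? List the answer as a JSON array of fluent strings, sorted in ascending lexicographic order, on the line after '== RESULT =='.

Progress:
  pre ⊆ S: {clear(d), handempty, ontable(d)} ⊆ S  — applicable
  S \ del = {clear(g), on(g,f)}
  ∪ add   = {clear(g), holding(d), on(g,f)}

== RESULT ==
["clear(g)", "holding(d)", "on(g,f)"]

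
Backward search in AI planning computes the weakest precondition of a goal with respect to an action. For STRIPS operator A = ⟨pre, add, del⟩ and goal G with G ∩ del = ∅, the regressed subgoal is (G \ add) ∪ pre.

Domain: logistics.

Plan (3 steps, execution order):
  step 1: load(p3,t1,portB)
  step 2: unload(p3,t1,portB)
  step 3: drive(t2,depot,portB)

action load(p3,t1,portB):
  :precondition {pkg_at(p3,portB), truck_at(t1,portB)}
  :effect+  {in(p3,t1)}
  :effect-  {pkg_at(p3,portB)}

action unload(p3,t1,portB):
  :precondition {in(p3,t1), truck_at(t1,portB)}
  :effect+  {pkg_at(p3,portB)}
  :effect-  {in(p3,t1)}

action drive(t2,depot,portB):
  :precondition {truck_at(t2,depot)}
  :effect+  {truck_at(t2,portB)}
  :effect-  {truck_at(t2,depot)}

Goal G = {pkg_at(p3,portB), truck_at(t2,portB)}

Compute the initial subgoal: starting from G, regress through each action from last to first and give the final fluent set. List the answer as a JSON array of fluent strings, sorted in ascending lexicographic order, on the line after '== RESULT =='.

Work backward from the goal:
  through step 3 (drive(t2,depot,portB)): drop {truck_at(t2,portB)}, keep {pkg_at(p3,portB)}, require {truck_at(t2,depot)}
    → {pkg_at(p3,portB), truck_at(t2,depot)}
  through step 2 (unload(p3,t1,portB)): drop {pkg_at(p3,portB)}, keep {truck_at(t2,depot)}, require {in(p3,t1), truck_at(t1,portB)}
    → {in(p3,t1), truck_at(t1,portB), truck_at(t2,depot)}
  through step 1 (load(p3,t1,portB)): drop {in(p3,t1)}, keep {truck_at(t1,portB), truck_at(t2,depot)}, require {pkg_at(p3,portB), truck_at(t1,portB)}
    → {pkg_at(p3,portB), truck_at(t1,portB), truck_at(t2,depot)}

== RESULT ==
["pkg_at(p3,portB)", "truck_at(t1,portB)", "truck_at(t2,depot)"]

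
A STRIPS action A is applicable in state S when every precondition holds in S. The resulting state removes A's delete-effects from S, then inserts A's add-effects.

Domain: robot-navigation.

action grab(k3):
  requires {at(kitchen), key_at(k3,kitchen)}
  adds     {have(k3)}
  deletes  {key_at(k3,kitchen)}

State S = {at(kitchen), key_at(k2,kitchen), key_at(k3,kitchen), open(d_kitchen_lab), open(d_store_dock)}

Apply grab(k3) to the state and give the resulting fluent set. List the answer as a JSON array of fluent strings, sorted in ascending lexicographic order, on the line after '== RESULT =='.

Progress:
  pre ⊆ S: {at(kitchen), key_at(k3,kitchen)} ⊆ S  — applicable
  S \ del = {at(kitchen), key_at(k2,kitchen), open(d_kitchen_lab), open(d_store_dock)}
  ∪ add   = {at(kitchen), have(k3), key_at(k2,kitchen), open(d_kitchen_lab), open(d_store_dock)}

== RESULT ==
["at(kitchen)", "have(k3)", "key_at(k2,kitchen)", "open(d_kitchen_lab)", "open(d_store_dock)"]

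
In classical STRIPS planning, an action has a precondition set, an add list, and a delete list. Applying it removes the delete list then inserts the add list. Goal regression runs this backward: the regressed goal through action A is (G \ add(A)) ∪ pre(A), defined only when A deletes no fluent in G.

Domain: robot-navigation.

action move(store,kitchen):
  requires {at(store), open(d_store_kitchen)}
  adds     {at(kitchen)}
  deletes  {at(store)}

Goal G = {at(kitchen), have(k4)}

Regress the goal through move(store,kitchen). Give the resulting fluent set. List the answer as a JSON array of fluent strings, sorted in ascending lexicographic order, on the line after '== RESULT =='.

Regress:
  G ∩ del = {}  (empty — regression defined)
  G \ add = {at(kitchen), have(k4)} \ {at(kitchen)} = {have(k4)}
  ∪ pre   = {have(k4)} ∪ {at(store), open(d_store_kitchen)}
          = {at(store), have(k4), open(d_store_kitchen)}

== RESULT ==
["at(store)", "have(k4)", "open(d_store_kitchen)"]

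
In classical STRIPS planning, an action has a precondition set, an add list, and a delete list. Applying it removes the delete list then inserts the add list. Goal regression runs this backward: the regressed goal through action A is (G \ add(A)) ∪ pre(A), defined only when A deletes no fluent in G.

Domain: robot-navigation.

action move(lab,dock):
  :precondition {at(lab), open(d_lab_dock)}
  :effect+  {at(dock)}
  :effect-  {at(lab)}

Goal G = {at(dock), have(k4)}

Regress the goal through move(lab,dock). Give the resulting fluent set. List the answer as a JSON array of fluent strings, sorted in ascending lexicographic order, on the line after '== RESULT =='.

Regress:
  G ∩ del = {}  (empty — regression defined)
  G \ add = {at(dock), have(k4)} \ {at(dock)} = {have(k4)}
  ∪ pre   = {have(k4)} ∪ {at(lab), open(d_lab_dock)}
          = {at(lab), have(k4), open(d_lab_dock)}

== RESULT ==
["at(lab)", "have(k4)", "open(d_lab_dock)"]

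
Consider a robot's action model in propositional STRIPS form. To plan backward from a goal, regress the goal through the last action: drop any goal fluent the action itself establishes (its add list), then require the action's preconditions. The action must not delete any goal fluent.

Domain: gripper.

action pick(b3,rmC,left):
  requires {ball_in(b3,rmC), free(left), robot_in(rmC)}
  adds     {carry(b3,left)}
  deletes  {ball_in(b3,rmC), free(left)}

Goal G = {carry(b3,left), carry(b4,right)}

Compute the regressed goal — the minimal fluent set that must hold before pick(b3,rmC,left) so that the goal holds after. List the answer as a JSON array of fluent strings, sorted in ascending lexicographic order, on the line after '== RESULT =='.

Regress:
  G ∩ del = {}  (empty — regression defined)
  G \ add = {carry(b3,left), carry(b4,right)} \ {carry(b3,left)} = {carry(b4,right)}
  ∪ pre   = {carry(b4,right)} ∪ {ball_in(b3,rmC), free(left), robot_in(rmC)}
          = {ball_in(b3,rmC), carry(b4,right), free(left), robot_in(rmC)}

== RESULT ==
["ball_in(b3,rmC)", "carry(b4,right)", "free(left)", "robot_in(rmC)"]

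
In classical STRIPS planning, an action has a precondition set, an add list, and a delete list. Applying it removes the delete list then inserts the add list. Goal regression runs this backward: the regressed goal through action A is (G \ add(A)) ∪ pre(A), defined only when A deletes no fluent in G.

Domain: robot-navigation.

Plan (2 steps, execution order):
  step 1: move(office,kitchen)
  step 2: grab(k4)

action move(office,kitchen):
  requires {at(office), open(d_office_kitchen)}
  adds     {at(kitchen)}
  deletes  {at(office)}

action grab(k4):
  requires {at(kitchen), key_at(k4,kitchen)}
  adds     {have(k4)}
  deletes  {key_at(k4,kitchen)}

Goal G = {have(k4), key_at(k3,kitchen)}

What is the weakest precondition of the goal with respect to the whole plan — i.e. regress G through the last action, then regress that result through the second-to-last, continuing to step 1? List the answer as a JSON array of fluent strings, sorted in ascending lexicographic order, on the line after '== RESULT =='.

Work backward from the goal:
  through step 2 (grab(k4)): drop {have(k4)}, keep {key_at(k3,kitchen)}, require {at(kitchen), key_at(k4,kitchen)}
    → {at(kitchen), key_at(k3,kitchen), key_at(k4,kitchen)}
  through step 1 (move(office,kitchen)): drop {at(kitchen)}, keep {key_at(k3,kitchen), key_at(k4,kitchen)}, require {at(office), open(d_office_kitchen)}
    → {at(office), key_at(k3,kitchen), key_at(k4,kitchen), open(d_office_kitchen)}

== RESULT ==
["at(office)", "key_at(k3,kitchen)", "key_at(k4,kitchen)", "open(d_office_kitchen)"]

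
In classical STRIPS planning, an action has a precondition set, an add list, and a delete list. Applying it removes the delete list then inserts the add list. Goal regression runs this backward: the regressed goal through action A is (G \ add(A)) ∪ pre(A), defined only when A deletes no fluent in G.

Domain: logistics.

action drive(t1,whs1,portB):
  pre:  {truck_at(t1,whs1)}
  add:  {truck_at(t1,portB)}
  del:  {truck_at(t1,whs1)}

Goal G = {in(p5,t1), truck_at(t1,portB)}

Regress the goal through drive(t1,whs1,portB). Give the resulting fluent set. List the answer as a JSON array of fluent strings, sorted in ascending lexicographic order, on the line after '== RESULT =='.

Regress:
  G ∩ del = {}  (empty — regression defined)
  G \ add = {in(p5,t1), truck_at(t1,portB)} \ {truck_at(t1,portB)} = {in(p5,t1)}
  ∪ pre   = {in(p5,t1)} ∪ {truck_at(t1,whs1)}
          = {in(p5,t1), truck_at(t1,whs1)}

== RESULT ==
["in(p5,t1)", "truck_at(t1,whs1)"]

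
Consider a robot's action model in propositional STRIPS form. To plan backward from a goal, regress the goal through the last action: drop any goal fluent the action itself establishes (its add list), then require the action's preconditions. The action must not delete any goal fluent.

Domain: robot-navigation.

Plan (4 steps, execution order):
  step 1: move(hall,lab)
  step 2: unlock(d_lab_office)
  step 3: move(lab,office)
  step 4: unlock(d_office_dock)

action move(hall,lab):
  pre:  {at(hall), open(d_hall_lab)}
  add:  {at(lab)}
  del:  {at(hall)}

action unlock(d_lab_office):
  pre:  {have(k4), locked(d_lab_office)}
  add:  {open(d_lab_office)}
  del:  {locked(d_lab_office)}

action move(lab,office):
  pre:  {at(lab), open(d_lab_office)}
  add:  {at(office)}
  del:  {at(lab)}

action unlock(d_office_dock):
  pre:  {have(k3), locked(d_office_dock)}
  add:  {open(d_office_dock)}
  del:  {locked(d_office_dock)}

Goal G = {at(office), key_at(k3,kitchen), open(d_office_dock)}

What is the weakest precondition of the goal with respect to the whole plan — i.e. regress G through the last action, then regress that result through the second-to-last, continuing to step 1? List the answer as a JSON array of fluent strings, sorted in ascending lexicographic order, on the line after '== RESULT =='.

Regress step by step:
  through step 4 (unlock(d_office_dock)): drop {open(d_office_dock)}, keep {at(office), key_at(k3,kitchen)}, require {have(k3), locked(d_office_dock)}
    → {at(office), have(k3), key_at(k3,kitchen), locked(d_office_dock)}
  through step 3 (move(lab,office)): drop {at(office)}, keep {have(k3), key_at(k3,kitchen), locked(d_office_dock)}, require {at(lab), open(d_lab_office)}
    → {at(lab), have(k3), key_at(k3,kitchen), locked(d_office_dock), open(d_lab_office)}
  through step 2 (unlock(d_lab_office)): drop {open(d_lab_office)}, keep {at(lab), have(k3), key_at(k3,kitchen), locked(d_office_dock)}, require {have(k4), locked(d_lab_office)}
    → {at(lab), have(k3), have(k4), key_at(k3,kitchen), locked(d_lab_office), locked(d_office_dock)}
  through step 1 (move(hall,lab)): drop {at(lab)}, keep {have(k3), have(k4), key_at(k3,kitchen), locked(d_lab_office), locked(d_office_dock)}, require {at(hall), open(d_hall_lab)}
    → {at(hall), have(k3), have(k4), key_at(k3,kitchen), locked(d_lab_office), locked(d_office_dock), open(d_hall_lab)}

== RESULT ==
["at(hall)", "have(k3)", "have(k4)", "key_at(k3,kitchen)", "locked(d_lab_office)", "locked(d_office_dock)", "open(d_hall_lab)"]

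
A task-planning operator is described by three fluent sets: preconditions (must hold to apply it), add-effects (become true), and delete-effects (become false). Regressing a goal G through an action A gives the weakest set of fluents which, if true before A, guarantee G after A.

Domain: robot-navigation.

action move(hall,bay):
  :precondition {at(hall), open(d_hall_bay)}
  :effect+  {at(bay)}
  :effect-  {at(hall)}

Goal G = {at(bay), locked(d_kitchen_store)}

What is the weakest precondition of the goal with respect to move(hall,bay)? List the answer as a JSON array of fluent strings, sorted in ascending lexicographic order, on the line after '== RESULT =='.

Compute (G \ add) ∪ pre:
  G ∩ del = {}  (empty — regression defined)
  G \ add = {at(bay), locked(d_kitchen_store)} \ {at(bay)} = {locked(d_kitchen_store)}
  ∪ pre   = {locked(d_kitchen_store)} ∪ {at(hall), open(d_hall_bay)}
          = {at(hall), locked(d_kitchen_store), open(d_hall_bay)}

== RESULT ==
["at(hall)", "locked(d_kitchen_store)", "open(d_hall_bay)"]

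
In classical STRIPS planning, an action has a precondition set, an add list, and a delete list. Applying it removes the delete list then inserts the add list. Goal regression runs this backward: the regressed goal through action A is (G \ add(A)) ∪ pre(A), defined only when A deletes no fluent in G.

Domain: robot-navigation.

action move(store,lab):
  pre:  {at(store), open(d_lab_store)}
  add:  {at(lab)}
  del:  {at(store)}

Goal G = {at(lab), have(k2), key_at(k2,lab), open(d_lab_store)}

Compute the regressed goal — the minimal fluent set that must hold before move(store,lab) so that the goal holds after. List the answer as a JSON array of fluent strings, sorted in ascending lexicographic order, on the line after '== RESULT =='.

Regress:
  G ∩ del = {}  (empty — regression defined)
  G \ add = {at(lab), have(k2), key_at(k2,lab), open(d_lab_store)} \ {at(lab)} = {have(k2), key_at(k2,lab), open(d_lab_store)}
  ∪ pre   = {have(k2), key_at(k2,lab), open(d_lab_store)} ∪ {at(store), open(d_lab_store)}
          = {at(store), have(k2), key_at(k2,lab), open(d_lab_store)}

== RESULT ==
["at(store)", "have(k2)", "key_at(k2,lab)", "open(d_lab_store)"]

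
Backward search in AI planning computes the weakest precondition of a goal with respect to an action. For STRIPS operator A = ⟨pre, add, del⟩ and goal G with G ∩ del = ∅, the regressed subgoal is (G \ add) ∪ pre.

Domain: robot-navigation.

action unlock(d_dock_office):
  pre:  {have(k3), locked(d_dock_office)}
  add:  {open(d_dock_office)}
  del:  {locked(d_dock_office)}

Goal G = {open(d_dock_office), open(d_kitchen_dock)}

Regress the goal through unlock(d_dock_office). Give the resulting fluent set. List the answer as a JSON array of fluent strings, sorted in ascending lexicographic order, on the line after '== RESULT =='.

Compute (G \ add) ∪ pre:
  G ∩ del = {}  (empty — regression defined)
  G \ add = {open(d_dock_office), open(d_kitchen_dock)} \ {open(d_dock_office)} = {open(d_kitchen_dock)}
  ∪ pre   = {open(d_kitchen_dock)} ∪ {have(k3), locked(d_dock_office)}
          = {have(k3), locked(d_dock_office), open(d_kitchen_dock)}

== RESULT ==
["have(k3)", "locked(d_dock_office)", "open(d_kitchen_dock)"]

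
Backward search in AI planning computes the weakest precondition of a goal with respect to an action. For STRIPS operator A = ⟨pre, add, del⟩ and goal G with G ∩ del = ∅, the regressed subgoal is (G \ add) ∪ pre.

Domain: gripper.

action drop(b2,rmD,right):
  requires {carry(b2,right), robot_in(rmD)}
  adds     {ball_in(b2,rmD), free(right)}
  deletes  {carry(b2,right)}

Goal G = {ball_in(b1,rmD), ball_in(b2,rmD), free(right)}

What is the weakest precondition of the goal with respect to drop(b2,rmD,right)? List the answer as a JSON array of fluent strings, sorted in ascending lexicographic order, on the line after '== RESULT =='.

Compute (G \ add) ∪ pre:
  G ∩ del = {}  (empty — regression defined)
  G \ add = {ball_in(b1,rmD), ball_in(b2,rmD), free(right)} \ {ball_in(b2,rmD), free(right)} = {ball_in(b1,rmD)}
  ∪ pre   = {ball_in(b1,rmD)} ∪ {carry(b2,right), robot_in(rmD)}
          = {ball_in(b1,rmD), carry(b2,right), robot_in(rmD)}

== RESULT ==
["ball_in(b1,rmD)", "carry(b2,right)", "robot_in(rmD)"]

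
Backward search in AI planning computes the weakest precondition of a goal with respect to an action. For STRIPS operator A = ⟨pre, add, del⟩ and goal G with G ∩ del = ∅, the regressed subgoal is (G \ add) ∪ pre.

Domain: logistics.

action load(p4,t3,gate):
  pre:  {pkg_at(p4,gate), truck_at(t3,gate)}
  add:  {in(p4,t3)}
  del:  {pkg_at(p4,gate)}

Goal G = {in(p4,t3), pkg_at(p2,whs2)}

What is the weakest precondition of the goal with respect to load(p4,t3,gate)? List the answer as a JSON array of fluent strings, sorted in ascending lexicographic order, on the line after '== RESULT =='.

Compute (G \ add) ∪ pre:
  G ∩ del = {}  (empty — regression defined)
  G \ add = {in(p4,t3), pkg_at(p2,whs2)} \ {in(p4,t3)} = {pkg_at(p2,whs2)}
  ∪ pre   = {pkg_at(p2,whs2)} ∪ {pkg_at(p4,gate), truck_at(t3,gate)}
          = {pkg_at(p2,whs2), pkg_at(p4,gate), truck_at(t3,gate)}

== RESULT ==
["pkg_at(p2,whs2)", "pkg_at(p4,gate)", "truck_at(t3,gate)"]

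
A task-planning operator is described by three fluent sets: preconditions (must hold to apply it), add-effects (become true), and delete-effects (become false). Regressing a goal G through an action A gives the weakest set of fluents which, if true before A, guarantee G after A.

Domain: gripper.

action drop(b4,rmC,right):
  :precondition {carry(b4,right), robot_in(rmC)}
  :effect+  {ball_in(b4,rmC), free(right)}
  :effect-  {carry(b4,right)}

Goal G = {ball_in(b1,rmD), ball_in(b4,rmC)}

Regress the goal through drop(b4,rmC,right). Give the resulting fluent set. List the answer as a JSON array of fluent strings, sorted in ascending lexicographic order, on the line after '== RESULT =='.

Compute (G \ add) ∪ pre:
  G ∩ del = {}  (empty — regression defined)
  G \ add = {ball_in(b1,rmD), ball_in(b4,rmC)} \ {ball_in(b4,rmC), free(right)} = {ball_in(b1,rmD)}
  ∪ pre   = {ball_in(b1,rmD)} ∪ {carry(b4,right), robot_in(rmC)}
          = {ball_in(b1,rmD), carry(b4,right), robot_in(rmC)}

== RESULT ==
["ball_in(b1,rmD)", "carry(b4,right)", "robot_in(rmC)"]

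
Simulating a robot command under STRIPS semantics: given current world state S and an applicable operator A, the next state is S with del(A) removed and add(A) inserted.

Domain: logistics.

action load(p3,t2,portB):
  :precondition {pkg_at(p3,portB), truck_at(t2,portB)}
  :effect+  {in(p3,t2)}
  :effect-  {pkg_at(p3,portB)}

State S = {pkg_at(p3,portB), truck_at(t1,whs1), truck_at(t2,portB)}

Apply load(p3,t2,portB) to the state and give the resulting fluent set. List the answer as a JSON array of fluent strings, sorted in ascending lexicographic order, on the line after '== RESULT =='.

Compute (S \ del) ∪ add:
  pre ⊆ S: {pkg_at(p3,portB), truck_at(t2,portB)} ⊆ S  — applicable
  S \ del = {truck_at(t1,whs1), truck_at(t2,portB)}
  ∪ add   = {in(p3,t2), truck_at(t1,whs1), truck_at(t2,portB)}

== RESULT ==
["in(p3,t2)", "truck_at(t1,whs1)", "truck_at(t2,portB)"]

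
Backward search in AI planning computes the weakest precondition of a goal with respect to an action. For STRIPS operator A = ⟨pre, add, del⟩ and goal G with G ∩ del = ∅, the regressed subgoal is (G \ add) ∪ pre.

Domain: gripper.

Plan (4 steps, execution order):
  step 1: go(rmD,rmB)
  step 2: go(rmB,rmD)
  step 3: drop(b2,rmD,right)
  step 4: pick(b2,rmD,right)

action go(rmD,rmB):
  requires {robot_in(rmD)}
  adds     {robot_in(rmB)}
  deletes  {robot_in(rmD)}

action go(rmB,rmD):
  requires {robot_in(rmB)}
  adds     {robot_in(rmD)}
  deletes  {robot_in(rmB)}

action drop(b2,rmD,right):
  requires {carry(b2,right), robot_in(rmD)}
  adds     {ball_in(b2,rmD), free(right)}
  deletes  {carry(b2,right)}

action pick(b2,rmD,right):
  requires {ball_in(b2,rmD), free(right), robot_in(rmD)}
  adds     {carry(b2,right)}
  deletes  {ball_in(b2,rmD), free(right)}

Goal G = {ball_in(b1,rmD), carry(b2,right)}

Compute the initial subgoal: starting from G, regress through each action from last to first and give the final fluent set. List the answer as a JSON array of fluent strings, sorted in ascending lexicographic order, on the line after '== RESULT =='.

Work backward from the goal:
  through step 4 (pick(b2,rmD,right)): drop {carry(b2,right)}, keep {ball_in(b1,rmD)}, require {ball_in(b2,rmD), free(right), robot_in(rmD)}
    → {ball_in(b1,rmD), ball_in(b2,rmD), free(right), robot_in(rmD)}
  through step 3 (drop(b2,rmD,right)): drop {ball_in(b2,rmD), free(right)}, keep {ball_in(b1,rmD), robot_in(rmD)}, require {carry(b2,right), robot_in(rmD)}
    → {ball_in(b1,rmD), carry(b2,right), robot_in(rmD)}
  through step 2 (go(rmB,rmD)): drop {robot_in(rmD)}, keep {ball_in(b1,rmD), carry(b2,right)}, require {robot_in(rmB)}
    → {ball_in(b1,rmD), carry(b2,right), robot_in(rmB)}
  through step 1 (go(rmD,rmB)): drop {robot_in(rmB)}, keep {ball_in(b1,rmD), carry(b2,right)}, require {robot_in(rmD)}
    → {ball_in(b1,rmD), carry(b2,right), robot_in(rmD)}

== RESULT ==
["ball_in(b1,rmD)", "carry(b2,right)", "robot_in(rmD)"]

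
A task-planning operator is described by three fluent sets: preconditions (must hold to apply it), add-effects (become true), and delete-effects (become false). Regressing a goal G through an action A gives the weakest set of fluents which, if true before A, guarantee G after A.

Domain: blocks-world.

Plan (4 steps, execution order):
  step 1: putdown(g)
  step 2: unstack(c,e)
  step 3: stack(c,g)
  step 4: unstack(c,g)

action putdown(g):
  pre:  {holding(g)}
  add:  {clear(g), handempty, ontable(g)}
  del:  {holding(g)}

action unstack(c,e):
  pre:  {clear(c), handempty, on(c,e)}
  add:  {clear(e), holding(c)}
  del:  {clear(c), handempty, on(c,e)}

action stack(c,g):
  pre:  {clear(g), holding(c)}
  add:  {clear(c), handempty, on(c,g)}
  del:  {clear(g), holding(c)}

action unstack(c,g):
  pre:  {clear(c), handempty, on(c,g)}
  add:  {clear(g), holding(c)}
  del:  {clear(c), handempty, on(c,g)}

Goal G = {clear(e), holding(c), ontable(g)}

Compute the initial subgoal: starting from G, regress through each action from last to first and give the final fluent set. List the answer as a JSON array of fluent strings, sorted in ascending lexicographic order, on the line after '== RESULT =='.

Regress step by step:
  through step 4 (unstack(c,g)): drop {holding(c)}, keep {clear(e), ontable(g)}, require {clear(c), handempty, on(c,g)}
    → {clear(c), clear(e), handempty, on(c,g), ontable(g)}
  through step 3 (stack(c,g)): drop {clear(c), handempty, on(c,g)}, keep {clear(e), ontable(g)}, require {clear(g), holding(c)}
    → {clear(e), clear(g), holding(c), ontable(g)}
  through step 2 (unstack(c,e)): drop {clear(e), holding(c)}, keep {clear(g), ontable(g)}, require {clear(c), handempty, on(c,e)}
    → {clear(c), clear(g), handempty, on(c,e), ontable(g)}
  through step 1 (putdown(g)): drop {clear(g), handempty, ontable(g)}, keep {clear(c), on(c,e)}, require {holding(g)}
    → {clear(c), holding(g), on(c,e)}

== RESULT ==
["clear(c)", "holding(g)", "on(c,e)"]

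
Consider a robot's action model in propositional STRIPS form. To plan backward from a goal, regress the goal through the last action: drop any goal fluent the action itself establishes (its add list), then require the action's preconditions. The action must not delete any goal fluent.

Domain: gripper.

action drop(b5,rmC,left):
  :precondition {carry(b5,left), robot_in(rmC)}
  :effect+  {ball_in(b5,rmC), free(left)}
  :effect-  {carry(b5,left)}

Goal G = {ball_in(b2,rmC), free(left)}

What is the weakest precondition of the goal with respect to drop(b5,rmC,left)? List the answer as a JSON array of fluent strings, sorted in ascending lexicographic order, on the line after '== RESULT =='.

Compute (G \ add) ∪ pre:
  G ∩ del = {}  (empty — regression defined)
  G \ add = {ball_in(b2,rmC), free(left)} \ {ball_in(b5,rmC), free(left)} = {ball_in(b2,rmC)}
  ∪ pre   = {ball_in(b2,rmC)} ∪ {carry(b5,left), robot_in(rmC)}
          = {ball_in(b2,rmC), carry(b5,left), robot_in(rmC)}

== RESULT ==
["ball_in(b2,rmC)", "carry(b5,left)", "robot_in(rmC)"]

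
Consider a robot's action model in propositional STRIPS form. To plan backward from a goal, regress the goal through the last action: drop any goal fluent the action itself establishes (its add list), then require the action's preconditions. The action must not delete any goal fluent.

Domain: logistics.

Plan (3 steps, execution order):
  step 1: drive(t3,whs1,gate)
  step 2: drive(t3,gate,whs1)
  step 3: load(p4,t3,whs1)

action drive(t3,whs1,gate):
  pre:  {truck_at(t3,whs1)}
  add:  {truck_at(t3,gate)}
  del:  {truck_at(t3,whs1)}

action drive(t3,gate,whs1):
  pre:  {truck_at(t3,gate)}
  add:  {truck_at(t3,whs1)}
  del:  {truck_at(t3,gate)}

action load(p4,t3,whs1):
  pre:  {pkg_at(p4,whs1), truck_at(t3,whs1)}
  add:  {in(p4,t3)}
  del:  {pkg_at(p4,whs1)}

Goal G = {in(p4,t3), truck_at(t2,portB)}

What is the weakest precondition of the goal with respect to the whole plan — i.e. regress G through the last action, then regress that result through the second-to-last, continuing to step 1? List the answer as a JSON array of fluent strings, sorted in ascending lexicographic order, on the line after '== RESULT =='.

Regress step by step:
  through step 3 (load(p4,t3,whs1)): drop {in(p4,t3)}, keep {truck_at(t2,portB)}, require {pkg_at(p4,whs1), truck_at(t3,whs1)}
    → {pkg_at(p4,whs1), truck_at(t2,portB), truck_at(t3,whs1)}
  through step 2 (drive(t3,gate,whs1)): drop {truck_at(t3,whs1)}, keep {pkg_at(p4,whs1), truck_at(t2,portB)}, require {truck_at(t3,gate)}
    → {pkg_at(p4,whs1), truck_at(t2,portB), truck_at(t3,gate)}
  through step 1 (drive(t3,whs1,gate)): drop {truck_at(t3,gate)}, keep {pkg_at(p4,whs1), truck_at(t2,portB)}, require {truck_at(t3,whs1)}
    → {pkg_at(p4,whs1), truck_at(t2,portB), truck_at(t3,whs1)}

== RESULT ==
["pkg_at(p4,whs1)", "truck_at(t2,portB)", "truck_at(t3,whs1)"]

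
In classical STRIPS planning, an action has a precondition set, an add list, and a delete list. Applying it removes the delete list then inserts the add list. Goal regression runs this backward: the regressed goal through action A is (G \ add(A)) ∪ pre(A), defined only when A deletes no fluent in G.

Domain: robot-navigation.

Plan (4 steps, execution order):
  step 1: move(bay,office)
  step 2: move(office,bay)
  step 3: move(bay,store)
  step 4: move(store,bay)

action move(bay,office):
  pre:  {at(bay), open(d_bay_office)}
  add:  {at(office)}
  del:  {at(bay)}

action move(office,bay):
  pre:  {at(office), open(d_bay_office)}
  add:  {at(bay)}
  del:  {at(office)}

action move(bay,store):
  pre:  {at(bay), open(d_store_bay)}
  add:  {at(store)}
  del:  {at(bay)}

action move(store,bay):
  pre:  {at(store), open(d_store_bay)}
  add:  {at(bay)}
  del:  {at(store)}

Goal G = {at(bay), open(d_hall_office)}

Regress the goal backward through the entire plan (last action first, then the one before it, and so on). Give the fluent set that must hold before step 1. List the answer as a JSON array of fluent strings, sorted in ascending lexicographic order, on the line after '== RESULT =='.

Regress step by step:
  through step 4 (move(store,bay)): drop {at(bay)}, keep {open(d_hall_office)}, require {at(store), open(d_store_bay)}
    → {at(store), open(d_hall_office), open(d_store_bay)}
  through step 3 (move(bay,store)): drop {at(store)}, keep {open(d_hall_office), open(d_store_bay)}, require {at(bay), open(d_store_bay)}
    → {at(bay), open(d_hall_office), open(d_store_bay)}
  through step 2 (move(office,bay)): drop {at(bay)}, keep {open(d_hall_office), open(d_store_bay)}, require {at(office), open(d_bay_office)}
    → {at(office), open(d_bay_office), open(d_hall_office), open(d_store_bay)}
  through step 1 (move(bay,office)): drop {at(office)}, keep {open(d_bay_office), open(d_hall_office), open(d_store_bay)}, require {at(bay), open(d_bay_office)}
    → {at(bay), open(d_bay_office), open(d_hall_office), open(d_store_bay)}

== RESULT ==
["at(bay)", "open(d_bay_office)", "open(d_hall_office)", "open(d_store_bay)"]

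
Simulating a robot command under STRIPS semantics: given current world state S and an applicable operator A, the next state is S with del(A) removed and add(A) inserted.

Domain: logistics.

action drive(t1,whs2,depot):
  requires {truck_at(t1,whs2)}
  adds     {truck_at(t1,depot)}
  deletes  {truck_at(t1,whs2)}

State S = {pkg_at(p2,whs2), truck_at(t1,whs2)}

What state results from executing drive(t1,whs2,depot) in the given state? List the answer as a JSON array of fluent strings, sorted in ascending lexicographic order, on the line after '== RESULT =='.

Progress:
  pre ⊆ S: {truck_at(t1,whs2)} ⊆ S  — applicable
  S \ del = {pkg_at(p2,whs2)}
  ∪ add   = {pkg_at(p2,whs2), truck_at(t1,depot)}

== RESULT ==
["pkg_at(p2,whs2)", "truck_at(t1,depot)"]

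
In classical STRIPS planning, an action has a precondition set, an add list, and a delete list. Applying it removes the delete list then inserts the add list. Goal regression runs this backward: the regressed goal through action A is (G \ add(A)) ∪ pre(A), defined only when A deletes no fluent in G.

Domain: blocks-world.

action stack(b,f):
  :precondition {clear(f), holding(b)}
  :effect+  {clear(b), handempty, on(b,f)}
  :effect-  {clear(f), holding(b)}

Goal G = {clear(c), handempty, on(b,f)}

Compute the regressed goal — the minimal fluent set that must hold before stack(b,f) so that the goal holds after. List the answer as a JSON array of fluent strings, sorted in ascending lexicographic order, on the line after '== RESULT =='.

Compute (G \ add) ∪ pre:
  G ∩ del = {}  (empty — regression defined)
  G \ add = {clear(c), handempty, on(b,f)} \ {clear(b), handempty, on(b,f)} = {clear(c)}
  ∪ pre   = {clear(c)} ∪ {clear(f), holding(b)}
          = {clear(c), clear(f), holding(b)}

== RESULT ==
["clear(c)", "clear(f)", "holding(b)"]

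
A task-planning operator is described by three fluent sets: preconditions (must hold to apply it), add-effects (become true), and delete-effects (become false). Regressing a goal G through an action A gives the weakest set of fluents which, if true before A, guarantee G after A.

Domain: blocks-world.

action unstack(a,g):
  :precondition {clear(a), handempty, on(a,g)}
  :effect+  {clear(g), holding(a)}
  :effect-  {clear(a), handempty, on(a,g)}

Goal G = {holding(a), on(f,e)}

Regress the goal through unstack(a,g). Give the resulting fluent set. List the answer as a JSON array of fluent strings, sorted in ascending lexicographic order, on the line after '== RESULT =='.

Compute (G \ add) ∪ pre:
  G ∩ del = {}  (empty — regression defined)
  G \ add = {holding(a), on(f,e)} \ {clear(g), holding(a)} = {on(f,e)}
  ∪ pre   = {on(f,e)} ∪ {clear(a), handempty, on(a,g)}
          = {clear(a), handempty, on(a,g), on(f,e)}

== RESULT ==
["clear(a)", "handempty", "on(a,g)", "on(f,e)"]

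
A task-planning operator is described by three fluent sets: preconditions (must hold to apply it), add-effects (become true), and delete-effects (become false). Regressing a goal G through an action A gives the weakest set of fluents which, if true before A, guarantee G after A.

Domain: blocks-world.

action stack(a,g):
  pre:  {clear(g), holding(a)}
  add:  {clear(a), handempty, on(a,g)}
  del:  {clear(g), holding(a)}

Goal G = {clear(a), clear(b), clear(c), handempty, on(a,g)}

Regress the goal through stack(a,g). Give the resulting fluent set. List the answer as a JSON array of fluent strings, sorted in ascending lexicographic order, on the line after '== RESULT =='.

Regress:
  G ∩ del = {}  (empty — regression defined)
  G \ add = {clear(a), clear(b), clear(c), handempty, on(a,g)} \ {clear(a), handempty, on(a,g)} = {clear(b), clear(c)}
  ∪ pre   = {clear(b), clear(c)} ∪ {clear(g), holding(a)}
          = {clear(b), clear(c), clear(g), holding(a)}

== RESULT ==
["clear(b)", "clear(c)", "clear(g)", "holding(a)"]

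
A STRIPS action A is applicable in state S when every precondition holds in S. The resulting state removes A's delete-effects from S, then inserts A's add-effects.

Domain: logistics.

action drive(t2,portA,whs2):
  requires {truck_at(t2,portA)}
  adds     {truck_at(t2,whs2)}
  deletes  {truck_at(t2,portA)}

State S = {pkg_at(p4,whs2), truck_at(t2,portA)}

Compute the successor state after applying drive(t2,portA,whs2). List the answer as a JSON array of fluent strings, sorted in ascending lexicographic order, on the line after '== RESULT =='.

Progress:
  pre ⊆ S: {truck_at(t2,portA)} ⊆ S  — applicable
  S \ del = {pkg_at(p4,whs2)}
  ∪ add   = {pkg_at(p4,whs2), truck_at(t2,whs2)}

== RESULT ==
["pkg_at(p4,whs2)", "truck_at(t2,whs2)"]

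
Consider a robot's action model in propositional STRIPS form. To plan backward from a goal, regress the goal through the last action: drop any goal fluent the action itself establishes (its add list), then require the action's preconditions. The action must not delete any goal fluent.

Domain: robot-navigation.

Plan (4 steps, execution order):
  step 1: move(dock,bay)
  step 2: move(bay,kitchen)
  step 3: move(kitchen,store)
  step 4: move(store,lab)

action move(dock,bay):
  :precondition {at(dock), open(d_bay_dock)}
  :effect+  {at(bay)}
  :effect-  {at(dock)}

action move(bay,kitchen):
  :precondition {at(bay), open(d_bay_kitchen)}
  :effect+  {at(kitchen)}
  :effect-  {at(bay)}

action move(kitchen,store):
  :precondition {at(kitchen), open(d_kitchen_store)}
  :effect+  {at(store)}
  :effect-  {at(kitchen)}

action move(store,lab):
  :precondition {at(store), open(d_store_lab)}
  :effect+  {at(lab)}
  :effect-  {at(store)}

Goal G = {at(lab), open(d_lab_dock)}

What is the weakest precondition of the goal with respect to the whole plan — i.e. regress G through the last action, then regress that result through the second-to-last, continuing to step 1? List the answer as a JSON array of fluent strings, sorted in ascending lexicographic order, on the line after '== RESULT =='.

Regress step by step:
  through step 4 (move(store,lab)): drop {at(lab)}, keep {open(d_lab_dock)}, require {at(store), open(d_store_lab)}
    → {at(store), open(d_lab_dock), open(d_store_lab)}
  through step 3 (move(kitchen,store)): drop {at(store)}, keep {open(d_lab_dock), open(d_store_lab)}, require {at(kitchen), open(d_kitchen_store)}
    → {at(kitchen), open(d_kitchen_store), open(d_lab_dock), open(d_store_lab)}
  through step 2 (move(bay,kitchen)): drop {at(kitchen)}, keep {open(d_kitchen_store), open(d_lab_dock), open(d_store_lab)}, require {at(bay), open(d_bay_kitchen)}
    → {at(bay), open(d_bay_kitchen), open(d_kitchen_store), open(d_lab_dock), open(d_store_lab)}
  through step 1 (move(dock,bay)): drop {at(bay)}, keep {open(d_bay_kitchen), open(d_kitchen_store), open(d_lab_dock), open(d_store_lab)}, require {at(dock), open(d_bay_dock)}
    → {at(dock), open(d_bay_dock), open(d_bay_kitchen), open(d_kitchen_store), open(d_lab_dock), open(d_store_lab)}

== RESULT ==
["at(dock)", "open(d_bay_dock)", "open(d_bay_kitchen)", "open(d_kitchen_store)", "open(d_lab_dock)", "open(d_store_lab)"]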